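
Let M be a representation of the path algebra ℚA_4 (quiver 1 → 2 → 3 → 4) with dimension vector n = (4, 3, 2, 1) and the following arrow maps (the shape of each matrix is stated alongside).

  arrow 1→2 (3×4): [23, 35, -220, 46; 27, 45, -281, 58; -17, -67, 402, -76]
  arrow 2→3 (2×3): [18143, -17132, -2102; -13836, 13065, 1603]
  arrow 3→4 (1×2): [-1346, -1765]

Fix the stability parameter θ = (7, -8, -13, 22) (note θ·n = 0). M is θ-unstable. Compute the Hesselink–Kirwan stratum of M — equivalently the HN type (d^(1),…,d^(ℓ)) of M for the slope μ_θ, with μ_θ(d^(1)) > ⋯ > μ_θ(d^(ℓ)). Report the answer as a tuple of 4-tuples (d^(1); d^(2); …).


Interval decomposition of M: I[1,1], I[1,2], I[1,3], I[1,4].
HN type (ℓ=4): μ^(1)=22; μ^(2)=7; μ^(3)=-1/2; μ^(4)=-14/3

((0, 0, 0, 1); (1, 0, 0, 0); (1, 1, 0, 0); (2, 2, 2, 0))


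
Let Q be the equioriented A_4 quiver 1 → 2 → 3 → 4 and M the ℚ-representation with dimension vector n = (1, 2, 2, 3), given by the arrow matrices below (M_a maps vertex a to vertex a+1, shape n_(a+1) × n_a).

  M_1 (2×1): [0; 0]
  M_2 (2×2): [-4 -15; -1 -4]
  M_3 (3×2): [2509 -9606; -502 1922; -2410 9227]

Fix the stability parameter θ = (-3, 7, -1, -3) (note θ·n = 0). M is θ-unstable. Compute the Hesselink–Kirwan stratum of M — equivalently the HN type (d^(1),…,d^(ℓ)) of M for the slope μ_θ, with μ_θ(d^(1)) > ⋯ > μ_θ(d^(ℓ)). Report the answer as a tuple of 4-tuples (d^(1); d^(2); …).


Interval decomposition of M: I[1,1], I[2,4]^2, I[4,4].
HN type (ℓ=2): μ^(1)=1; μ^(2)=-3

((0, 2, 2, 2); (1, 0, 0, 1))


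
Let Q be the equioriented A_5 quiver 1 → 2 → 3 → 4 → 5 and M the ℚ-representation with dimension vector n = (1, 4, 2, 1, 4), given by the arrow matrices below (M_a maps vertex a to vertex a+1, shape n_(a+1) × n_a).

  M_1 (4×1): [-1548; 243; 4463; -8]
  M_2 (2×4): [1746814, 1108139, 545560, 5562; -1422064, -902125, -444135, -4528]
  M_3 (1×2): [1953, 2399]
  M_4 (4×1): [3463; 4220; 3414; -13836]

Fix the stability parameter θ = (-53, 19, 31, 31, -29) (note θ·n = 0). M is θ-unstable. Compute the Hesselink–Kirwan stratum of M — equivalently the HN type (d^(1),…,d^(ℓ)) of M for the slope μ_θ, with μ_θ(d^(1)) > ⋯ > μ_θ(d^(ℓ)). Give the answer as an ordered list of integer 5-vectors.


Interval decomposition of M: I[1,5], I[2,2]^2, I[2,3], I[5,5]^3.
HN type (ℓ=5): μ^(1)=31; μ^(2)=19; μ^(3)=13; μ^(4)=-29; μ^(5)=-53

((0, 0, 1, 0, 0); (0, 3, 0, 0, 0); (0, 1, 1, 1, 1); (0, 0, 0, 0, 3); (1, 0, 0, 0, 0))


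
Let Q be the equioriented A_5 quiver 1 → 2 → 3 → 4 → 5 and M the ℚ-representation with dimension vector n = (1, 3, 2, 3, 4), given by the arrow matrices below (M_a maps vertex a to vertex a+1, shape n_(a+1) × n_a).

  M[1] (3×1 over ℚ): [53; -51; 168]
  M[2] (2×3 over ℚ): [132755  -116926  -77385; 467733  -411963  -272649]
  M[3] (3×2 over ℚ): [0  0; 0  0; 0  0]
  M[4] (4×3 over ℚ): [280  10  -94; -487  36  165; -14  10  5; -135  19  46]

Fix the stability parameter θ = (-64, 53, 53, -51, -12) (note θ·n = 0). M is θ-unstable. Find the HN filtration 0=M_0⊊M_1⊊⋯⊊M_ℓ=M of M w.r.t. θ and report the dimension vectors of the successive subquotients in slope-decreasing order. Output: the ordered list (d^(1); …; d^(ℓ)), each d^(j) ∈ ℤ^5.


Via rank(M_{q-1}∘⋯∘M_p): M ≅ I[1,3], I[2,2], I[2,3], I[4,5]^3, I[5,5].
μ_θ-semistable layers: μ^(1)=53; μ^(2)=-12; μ^(3)=-51; μ^(4)=-64

((0, 3, 2, 0, 0); (0, 0, 0, 0, 4); (0, 0, 0, 3, 0); (1, 0, 0, 0, 0))


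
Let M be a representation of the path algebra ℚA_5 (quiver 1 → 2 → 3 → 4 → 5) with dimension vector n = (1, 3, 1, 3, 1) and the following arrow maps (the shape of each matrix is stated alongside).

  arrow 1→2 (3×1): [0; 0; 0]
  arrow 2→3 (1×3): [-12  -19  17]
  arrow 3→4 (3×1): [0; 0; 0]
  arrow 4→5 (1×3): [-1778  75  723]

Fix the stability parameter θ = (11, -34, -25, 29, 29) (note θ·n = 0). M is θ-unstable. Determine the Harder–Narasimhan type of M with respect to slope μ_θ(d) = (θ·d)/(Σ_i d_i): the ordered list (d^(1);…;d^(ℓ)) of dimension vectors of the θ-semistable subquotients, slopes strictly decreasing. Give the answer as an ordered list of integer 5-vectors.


Via rank(M_{q-1}∘⋯∘M_p): M ≅ I[1,1], I[2,2]^2, I[2,3], I[4,4]^2, I[4,5].
μ_θ-semistable layers: μ^(1)=29; μ^(2)=11; μ^(3)=-25; μ^(4)=-34

((0, 0, 0, 3, 1); (1, 0, 0, 0, 0); (0, 0, 1, 0, 0); (0, 3, 0, 0, 0))


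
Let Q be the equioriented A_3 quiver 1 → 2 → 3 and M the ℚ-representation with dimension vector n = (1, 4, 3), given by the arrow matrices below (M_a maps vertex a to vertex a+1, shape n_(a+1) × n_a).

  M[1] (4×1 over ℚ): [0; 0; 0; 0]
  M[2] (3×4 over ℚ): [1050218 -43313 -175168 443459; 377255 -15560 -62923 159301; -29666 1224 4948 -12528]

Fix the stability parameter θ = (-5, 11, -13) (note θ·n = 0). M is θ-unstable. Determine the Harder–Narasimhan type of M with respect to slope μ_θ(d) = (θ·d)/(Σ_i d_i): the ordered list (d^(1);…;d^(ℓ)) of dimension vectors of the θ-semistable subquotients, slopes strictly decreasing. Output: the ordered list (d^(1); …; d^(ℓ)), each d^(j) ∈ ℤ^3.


Interval decomposition of M: I[1,1], I[2,2], I[2,3]^3.
HN type (ℓ=3): μ^(1)=11; μ^(2)=-1; μ^(3)=-5

((0, 1, 0); (0, 3, 3); (1, 0, 0))


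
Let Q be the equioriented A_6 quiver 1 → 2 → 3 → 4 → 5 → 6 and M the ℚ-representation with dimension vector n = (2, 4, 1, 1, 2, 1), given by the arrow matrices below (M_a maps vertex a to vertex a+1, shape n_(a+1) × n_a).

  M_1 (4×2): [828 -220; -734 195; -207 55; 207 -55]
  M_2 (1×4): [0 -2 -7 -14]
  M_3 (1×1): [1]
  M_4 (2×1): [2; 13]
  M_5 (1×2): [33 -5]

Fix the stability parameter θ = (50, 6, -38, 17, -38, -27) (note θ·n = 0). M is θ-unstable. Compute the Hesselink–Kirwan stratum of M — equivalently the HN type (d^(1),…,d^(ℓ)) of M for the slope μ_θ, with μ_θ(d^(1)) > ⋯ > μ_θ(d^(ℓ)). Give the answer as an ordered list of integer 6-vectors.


Barcode: M ≅ I[1,2], I[1,6], I[2,2]^2, I[5,5]. HN layers by μ_θ (4 steps, strictly decreasing):
  μ^(1)=28; μ^(2)=6; μ^(3)=-5; μ^(4)=-38

((1, 1, 0, 0, 0, 0); (0, 2, 0, 0, 0, 0); (1, 1, 1, 1, 1, 1); (0, 0, 0, 0, 1, 0))


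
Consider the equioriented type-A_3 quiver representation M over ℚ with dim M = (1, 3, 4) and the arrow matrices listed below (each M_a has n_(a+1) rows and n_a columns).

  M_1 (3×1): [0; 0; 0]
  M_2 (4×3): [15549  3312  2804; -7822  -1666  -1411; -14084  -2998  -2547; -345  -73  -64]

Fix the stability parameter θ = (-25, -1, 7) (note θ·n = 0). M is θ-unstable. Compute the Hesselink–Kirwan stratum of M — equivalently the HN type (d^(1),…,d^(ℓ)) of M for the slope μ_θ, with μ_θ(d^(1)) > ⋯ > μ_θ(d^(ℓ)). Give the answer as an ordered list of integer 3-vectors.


Interval decomposition of M: I[1,1], I[2,3]^3, I[3,3].
HN type (ℓ=3): μ^(1)=7; μ^(2)=-1; μ^(3)=-25

((0, 0, 4); (0, 3, 0); (1, 0, 0))


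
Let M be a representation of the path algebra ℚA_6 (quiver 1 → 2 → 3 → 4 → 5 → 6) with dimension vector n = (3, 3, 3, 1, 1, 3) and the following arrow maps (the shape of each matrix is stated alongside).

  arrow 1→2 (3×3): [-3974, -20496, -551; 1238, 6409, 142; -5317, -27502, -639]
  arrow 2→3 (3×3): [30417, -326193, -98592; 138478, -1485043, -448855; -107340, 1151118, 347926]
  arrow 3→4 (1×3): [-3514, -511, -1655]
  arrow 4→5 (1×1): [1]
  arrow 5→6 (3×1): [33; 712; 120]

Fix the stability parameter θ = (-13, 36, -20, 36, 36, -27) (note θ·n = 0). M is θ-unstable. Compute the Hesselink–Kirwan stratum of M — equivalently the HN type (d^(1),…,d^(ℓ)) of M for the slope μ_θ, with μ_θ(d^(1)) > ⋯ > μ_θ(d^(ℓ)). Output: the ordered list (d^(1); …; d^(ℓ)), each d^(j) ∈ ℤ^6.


Via rank(M_{q-1}∘⋯∘M_p): M ≅ I[1,2], I[1,3], I[1,6], I[3,3], I[6,6]^2.
μ_θ-semistable layers: μ^(1)=36; μ^(2)=15; μ^(3)=8; μ^(4)=-13; μ^(5)=-20; μ^(6)=-27

((0, 1, 0, 0, 0, 0); (0, 0, 0, 1, 1, 1); (0, 2, 2, 0, 0, 0); (3, 0, 0, 0, 0, 0); (0, 0, 1, 0, 0, 0); (0, 0, 0, 0, 0, 2))


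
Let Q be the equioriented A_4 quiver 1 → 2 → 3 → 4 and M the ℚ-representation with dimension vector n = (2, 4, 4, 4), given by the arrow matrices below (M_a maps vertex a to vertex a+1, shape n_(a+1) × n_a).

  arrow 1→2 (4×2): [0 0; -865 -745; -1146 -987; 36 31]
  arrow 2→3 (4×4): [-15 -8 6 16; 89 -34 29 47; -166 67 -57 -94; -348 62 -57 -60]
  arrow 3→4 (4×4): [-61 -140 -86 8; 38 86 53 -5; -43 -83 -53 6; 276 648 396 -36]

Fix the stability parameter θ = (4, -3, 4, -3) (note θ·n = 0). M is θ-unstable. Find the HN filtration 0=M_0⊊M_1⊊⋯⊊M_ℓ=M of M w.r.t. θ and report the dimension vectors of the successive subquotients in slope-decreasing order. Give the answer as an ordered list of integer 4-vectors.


Via rank(M_{q-1}∘⋯∘M_p): M ≅ I[1,4]^2, I[2,3], I[2,4], I[4,4].
μ_θ-semistable layers: μ^(1)=4; μ^(2)=1/2; μ^(3)=-3

((0, 0, 1, 0); (2, 2, 3, 3); (0, 2, 0, 1))


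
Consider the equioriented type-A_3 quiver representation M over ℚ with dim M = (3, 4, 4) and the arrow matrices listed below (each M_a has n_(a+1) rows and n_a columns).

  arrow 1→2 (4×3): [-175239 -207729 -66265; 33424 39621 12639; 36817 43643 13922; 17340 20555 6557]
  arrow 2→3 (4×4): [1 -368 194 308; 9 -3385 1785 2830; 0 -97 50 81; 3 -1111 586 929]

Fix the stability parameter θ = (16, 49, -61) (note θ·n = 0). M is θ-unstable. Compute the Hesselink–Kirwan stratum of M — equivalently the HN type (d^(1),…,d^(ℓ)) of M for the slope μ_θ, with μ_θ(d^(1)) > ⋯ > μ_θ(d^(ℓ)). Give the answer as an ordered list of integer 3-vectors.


Interval decomposition of M: I[1,2], I[1,3]^2, I[2,3], I[3,3].
HN type (ℓ=5): μ^(1)=49; μ^(2)=16; μ^(3)=4/3; μ^(4)=-6; μ^(5)=-61

((0, 1, 0); (1, 0, 0); (2, 2, 2); (0, 1, 1); (0, 0, 1))


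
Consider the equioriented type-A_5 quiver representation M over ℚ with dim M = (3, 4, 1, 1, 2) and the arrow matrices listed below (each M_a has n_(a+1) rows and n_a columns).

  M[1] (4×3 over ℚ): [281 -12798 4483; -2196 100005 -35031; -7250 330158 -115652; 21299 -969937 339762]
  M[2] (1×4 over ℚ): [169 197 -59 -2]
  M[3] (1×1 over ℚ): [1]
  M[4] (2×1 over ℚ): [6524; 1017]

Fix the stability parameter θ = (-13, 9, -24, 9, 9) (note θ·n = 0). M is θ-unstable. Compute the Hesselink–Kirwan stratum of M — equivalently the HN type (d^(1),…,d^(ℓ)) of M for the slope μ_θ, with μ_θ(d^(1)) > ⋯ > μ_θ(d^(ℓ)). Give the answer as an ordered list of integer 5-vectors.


Interval decomposition of M: I[1,1], I[1,2], I[1,5], I[2,2]^2, I[5,5].
HN type (ℓ=3): μ^(1)=9; μ^(2)=-15/2; μ^(3)=-13

((0, 3, 0, 1, 2); (0, 1, 1, 0, 0); (3, 0, 0, 0, 0))


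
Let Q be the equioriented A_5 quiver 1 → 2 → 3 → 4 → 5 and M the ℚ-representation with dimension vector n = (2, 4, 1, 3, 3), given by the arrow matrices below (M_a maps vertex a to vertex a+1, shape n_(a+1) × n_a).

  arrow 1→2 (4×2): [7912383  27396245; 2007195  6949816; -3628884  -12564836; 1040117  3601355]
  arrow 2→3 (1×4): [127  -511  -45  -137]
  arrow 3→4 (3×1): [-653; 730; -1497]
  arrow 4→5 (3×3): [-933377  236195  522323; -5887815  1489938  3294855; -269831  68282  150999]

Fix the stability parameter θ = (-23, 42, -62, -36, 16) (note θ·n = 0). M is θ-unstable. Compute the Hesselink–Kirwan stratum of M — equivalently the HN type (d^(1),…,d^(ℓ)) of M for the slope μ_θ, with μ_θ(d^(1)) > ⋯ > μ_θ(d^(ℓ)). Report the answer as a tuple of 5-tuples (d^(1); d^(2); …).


Via rank(M_{q-1}∘⋯∘M_p): M ≅ I[1,2], I[1,4], I[2,2]^2, I[4,5]^2, I[5,5].
μ_θ-semistable layers: μ^(1)=42; μ^(2)=16; μ^(3)=-56/3; μ^(4)=-23; μ^(5)=-36

((0, 3, 0, 0, 0); (0, 0, 0, 0, 3); (0, 1, 1, 1, 0); (2, 0, 0, 0, 0); (0, 0, 0, 2, 0))


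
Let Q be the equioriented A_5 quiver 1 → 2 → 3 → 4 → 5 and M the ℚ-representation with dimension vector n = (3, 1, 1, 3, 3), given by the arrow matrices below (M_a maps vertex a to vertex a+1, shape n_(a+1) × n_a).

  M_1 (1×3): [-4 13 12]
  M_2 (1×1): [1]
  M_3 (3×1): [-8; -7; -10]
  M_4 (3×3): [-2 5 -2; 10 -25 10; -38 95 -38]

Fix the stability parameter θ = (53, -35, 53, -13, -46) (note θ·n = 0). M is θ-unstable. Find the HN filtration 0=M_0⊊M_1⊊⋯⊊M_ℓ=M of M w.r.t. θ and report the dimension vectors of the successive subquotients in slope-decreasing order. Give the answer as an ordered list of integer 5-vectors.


Barcode: M ≅ I[1,1]^2, I[1,5], I[4,4]^2, I[5,5]^2. HN layers by μ_θ (4 steps, strictly decreasing):
  μ^(1)=53; μ^(2)=12/5; μ^(3)=-13; μ^(4)=-46

((2, 0, 0, 0, 0); (1, 1, 1, 1, 1); (0, 0, 0, 2, 0); (0, 0, 0, 0, 2))


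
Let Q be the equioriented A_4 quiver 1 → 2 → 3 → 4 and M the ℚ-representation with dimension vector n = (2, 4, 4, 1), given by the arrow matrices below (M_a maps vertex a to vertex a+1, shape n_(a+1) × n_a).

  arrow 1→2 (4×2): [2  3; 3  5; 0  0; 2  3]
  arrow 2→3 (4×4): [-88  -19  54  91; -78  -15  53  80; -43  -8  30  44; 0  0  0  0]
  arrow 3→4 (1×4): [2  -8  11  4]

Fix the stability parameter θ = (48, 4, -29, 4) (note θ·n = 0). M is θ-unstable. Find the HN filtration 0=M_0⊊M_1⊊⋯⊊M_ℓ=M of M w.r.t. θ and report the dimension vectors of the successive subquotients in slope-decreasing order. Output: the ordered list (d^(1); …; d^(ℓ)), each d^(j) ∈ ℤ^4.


Interval decomposition of M: I[1,3], I[1,4], I[2,2], I[2,3], I[3,3].
HN type (ℓ=5): μ^(1)=23/3; μ^(2)=27/4; μ^(3)=4; μ^(4)=-25/2; μ^(5)=-29

((1, 1, 1, 0); (1, 1, 1, 1); (0, 1, 0, 0); (0, 1, 1, 0); (0, 0, 1, 0))


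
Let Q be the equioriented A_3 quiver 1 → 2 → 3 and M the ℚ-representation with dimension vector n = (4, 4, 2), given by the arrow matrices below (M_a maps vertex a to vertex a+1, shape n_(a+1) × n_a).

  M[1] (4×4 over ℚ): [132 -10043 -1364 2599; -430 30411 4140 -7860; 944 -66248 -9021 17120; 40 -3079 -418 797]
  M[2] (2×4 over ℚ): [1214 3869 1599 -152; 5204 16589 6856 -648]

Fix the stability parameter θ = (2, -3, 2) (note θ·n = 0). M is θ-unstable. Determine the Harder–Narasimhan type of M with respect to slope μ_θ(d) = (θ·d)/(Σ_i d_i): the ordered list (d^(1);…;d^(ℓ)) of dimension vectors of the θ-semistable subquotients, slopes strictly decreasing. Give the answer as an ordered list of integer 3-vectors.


Barcode: M ≅ I[1,1], I[1,2], I[1,3]^2, I[2,2]. HN layers by μ_θ (3 steps, strictly decreasing):
  μ^(1)=2; μ^(2)=-1/2; μ^(3)=-3

((1, 0, 2); (3, 3, 0); (0, 1, 0))


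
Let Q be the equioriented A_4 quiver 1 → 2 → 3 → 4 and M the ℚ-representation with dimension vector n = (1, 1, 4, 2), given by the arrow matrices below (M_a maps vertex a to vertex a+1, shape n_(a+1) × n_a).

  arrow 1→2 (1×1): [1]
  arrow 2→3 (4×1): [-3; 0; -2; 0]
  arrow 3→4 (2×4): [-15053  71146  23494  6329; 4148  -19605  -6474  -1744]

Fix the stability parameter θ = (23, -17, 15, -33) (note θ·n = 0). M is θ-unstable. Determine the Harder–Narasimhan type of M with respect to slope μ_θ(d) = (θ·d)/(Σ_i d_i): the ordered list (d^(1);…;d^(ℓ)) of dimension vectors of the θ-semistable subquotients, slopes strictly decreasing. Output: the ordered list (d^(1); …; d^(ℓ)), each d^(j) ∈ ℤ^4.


Via rank(M_{q-1}∘⋯∘M_p): M ≅ I[1,4], I[3,3]^2, I[3,4].
μ_θ-semistable layers: μ^(1)=15; μ^(2)=-3; μ^(3)=-9

((0, 0, 2, 0); (1, 1, 1, 1); (0, 0, 1, 1))


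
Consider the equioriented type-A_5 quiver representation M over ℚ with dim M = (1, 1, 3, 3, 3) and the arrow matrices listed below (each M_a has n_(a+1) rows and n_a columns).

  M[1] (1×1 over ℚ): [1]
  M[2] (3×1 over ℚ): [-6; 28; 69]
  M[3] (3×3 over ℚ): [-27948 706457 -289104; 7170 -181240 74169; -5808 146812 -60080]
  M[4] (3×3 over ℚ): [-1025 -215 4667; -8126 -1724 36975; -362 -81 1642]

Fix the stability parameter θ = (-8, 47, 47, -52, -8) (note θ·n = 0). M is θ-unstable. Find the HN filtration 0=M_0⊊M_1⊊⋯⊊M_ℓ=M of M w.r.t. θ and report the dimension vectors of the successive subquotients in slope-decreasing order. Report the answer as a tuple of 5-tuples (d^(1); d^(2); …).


Via rank(M_{q-1}∘⋯∘M_p): M ≅ I[1,5], I[3,3], I[3,5], I[4,5].
μ_θ-semistable layers: μ^(1)=47; μ^(2)=17/2; μ^(3)=-13/3; μ^(4)=-8; μ^(5)=-52

((0, 0, 1, 0, 0); (0, 1, 1, 1, 1); (0, 0, 1, 1, 1); (1, 0, 0, 0, 1); (0, 0, 0, 1, 0))


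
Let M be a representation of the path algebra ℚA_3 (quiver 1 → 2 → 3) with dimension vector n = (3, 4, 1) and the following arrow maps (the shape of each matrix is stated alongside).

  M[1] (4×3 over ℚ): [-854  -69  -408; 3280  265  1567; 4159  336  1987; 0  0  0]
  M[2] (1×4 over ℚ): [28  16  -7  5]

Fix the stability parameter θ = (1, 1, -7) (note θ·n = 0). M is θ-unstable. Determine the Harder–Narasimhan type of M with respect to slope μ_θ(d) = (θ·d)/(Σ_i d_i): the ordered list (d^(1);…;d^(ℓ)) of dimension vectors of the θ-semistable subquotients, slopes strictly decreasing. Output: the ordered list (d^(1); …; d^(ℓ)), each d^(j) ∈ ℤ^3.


Interval decomposition of M: I[1,2]^2, I[1,3], I[2,2].
HN type (ℓ=2): μ^(1)=1; μ^(2)=-5/3

((2, 3, 0); (1, 1, 1))


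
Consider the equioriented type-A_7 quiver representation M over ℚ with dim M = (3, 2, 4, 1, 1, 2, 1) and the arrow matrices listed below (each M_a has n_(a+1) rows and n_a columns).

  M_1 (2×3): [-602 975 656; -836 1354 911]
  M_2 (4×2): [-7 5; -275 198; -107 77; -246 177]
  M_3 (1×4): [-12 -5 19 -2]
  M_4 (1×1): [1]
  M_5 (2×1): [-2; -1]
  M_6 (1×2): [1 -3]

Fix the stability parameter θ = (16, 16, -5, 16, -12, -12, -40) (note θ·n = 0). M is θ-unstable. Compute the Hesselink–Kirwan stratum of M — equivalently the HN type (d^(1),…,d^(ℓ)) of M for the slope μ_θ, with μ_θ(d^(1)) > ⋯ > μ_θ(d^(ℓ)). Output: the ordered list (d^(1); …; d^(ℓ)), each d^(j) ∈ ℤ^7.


Barcode: M ≅ I[1,1], I[1,3], I[1,7], I[3,3]^2, I[6,6]. HN layers by μ_θ (5 steps, strictly decreasing):
  μ^(1)=16; μ^(2)=9; μ^(3)=-3; μ^(4)=-5; μ^(5)=-12

((1, 0, 0, 0, 0, 0, 0); (1, 1, 1, 0, 0, 0, 0); (1, 1, 1, 1, 1, 1, 1); (0, 0, 2, 0, 0, 0, 0); (0, 0, 0, 0, 0, 1, 0))


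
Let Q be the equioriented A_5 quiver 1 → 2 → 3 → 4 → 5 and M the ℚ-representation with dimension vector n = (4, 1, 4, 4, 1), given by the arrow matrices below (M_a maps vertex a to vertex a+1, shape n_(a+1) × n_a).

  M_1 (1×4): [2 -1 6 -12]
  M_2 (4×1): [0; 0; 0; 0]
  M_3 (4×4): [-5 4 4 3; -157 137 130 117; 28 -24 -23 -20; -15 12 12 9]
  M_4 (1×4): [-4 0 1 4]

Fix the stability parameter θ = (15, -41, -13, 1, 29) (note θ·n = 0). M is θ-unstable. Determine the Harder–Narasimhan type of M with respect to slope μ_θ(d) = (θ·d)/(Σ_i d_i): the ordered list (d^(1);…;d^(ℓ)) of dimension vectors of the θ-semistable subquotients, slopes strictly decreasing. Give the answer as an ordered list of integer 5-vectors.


Interval decomposition of M: I[1,1]^3, I[1,2], I[3,3], I[3,4]^2, I[3,5], I[4,4].
HN type (ℓ=4): μ^(1)=29; μ^(2)=15; μ^(3)=1; μ^(4)=-13

((0, 0, 0, 0, 1); (3, 0, 0, 0, 0); (0, 0, 0, 4, 0); (1, 1, 4, 0, 0))


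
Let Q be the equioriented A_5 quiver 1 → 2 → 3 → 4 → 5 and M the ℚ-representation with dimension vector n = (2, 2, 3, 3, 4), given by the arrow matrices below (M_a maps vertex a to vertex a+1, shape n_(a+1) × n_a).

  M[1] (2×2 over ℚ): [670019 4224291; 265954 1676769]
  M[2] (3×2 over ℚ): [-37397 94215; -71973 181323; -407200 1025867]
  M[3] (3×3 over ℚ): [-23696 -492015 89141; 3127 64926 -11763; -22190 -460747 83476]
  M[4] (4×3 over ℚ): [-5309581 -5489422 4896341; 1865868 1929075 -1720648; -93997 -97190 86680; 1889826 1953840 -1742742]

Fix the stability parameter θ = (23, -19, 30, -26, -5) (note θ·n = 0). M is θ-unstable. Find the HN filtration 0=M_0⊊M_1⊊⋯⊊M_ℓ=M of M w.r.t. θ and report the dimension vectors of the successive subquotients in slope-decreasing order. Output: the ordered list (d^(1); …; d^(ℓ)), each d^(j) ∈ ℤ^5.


Via rank(M_{q-1}∘⋯∘M_p): M ≅ I[1,5]^2, I[3,5], I[5,5].
μ_θ-semistable layers: μ^(1)=3/5; μ^(2)=-1/3; μ^(3)=-5

((2, 2, 2, 2, 2); (0, 0, 1, 1, 1); (0, 0, 0, 0, 1))


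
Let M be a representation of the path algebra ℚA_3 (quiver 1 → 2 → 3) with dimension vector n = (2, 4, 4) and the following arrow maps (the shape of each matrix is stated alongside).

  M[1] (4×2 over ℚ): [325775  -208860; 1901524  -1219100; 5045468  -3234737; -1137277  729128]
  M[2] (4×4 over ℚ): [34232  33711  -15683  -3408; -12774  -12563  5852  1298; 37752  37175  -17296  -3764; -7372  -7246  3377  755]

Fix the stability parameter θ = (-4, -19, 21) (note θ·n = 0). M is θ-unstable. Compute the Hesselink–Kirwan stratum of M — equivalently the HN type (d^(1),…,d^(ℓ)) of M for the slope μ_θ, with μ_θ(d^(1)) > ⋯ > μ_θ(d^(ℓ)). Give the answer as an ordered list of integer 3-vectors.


Barcode: M ≅ I[1,3]^2, I[2,3]^2. HN layers by μ_θ (3 steps, strictly decreasing):
  μ^(1)=21; μ^(2)=-23/2; μ^(3)=-19

((0, 0, 4); (2, 2, 0); (0, 2, 0))


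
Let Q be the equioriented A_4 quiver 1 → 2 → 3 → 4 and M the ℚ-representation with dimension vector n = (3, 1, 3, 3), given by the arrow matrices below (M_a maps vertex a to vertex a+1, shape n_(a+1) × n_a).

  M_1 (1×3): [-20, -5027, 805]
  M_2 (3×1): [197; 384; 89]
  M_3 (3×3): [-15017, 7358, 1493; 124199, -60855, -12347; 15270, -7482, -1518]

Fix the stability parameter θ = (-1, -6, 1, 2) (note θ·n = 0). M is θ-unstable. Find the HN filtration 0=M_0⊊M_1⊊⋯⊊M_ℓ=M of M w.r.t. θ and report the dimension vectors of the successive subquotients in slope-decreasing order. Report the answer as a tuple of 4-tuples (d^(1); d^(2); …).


Via rank(M_{q-1}∘⋯∘M_p): M ≅ I[1,1]^2, I[1,3], I[3,4]^2, I[4,4].
μ_θ-semistable layers: μ^(1)=2; μ^(2)=1; μ^(3)=-1; μ^(4)=-7/2

((0, 0, 0, 3); (0, 0, 3, 0); (2, 0, 0, 0); (1, 1, 0, 0))


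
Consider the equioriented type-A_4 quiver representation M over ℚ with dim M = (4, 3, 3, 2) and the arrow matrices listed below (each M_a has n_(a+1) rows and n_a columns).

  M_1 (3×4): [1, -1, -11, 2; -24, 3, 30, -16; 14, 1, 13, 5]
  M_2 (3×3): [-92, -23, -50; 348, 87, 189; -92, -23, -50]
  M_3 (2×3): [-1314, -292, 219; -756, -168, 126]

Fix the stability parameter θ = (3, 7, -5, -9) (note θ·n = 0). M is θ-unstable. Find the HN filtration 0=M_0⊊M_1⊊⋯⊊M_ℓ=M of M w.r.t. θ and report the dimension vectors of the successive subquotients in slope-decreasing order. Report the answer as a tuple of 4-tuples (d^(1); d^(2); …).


Interval decomposition of M: I[1,1], I[1,2], I[1,3], I[1,4], I[3,3], I[4,4].
HN type (ℓ=6): μ^(1)=7; μ^(2)=3; μ^(3)=5/3; μ^(4)=-1; μ^(5)=-5; μ^(6)=-9

((0, 1, 0, 0); (2, 0, 0, 0); (1, 1, 1, 0); (1, 1, 1, 1); (0, 0, 1, 0); (0, 0, 0, 1))


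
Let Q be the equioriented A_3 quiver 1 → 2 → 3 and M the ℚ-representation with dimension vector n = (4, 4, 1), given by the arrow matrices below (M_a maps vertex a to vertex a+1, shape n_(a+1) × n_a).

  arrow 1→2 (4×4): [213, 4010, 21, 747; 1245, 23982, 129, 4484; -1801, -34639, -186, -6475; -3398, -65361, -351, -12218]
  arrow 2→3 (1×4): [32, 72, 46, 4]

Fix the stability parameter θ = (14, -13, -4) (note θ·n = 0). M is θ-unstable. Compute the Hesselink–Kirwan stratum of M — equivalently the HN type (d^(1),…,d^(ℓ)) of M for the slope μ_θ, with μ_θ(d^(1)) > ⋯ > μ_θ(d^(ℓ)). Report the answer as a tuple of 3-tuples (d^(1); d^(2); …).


Interval decomposition of M: I[1,1], I[1,2]^2, I[1,3], I[2,2].
HN type (ℓ=4): μ^(1)=14; μ^(2)=1/2; μ^(3)=-1; μ^(4)=-13

((1, 0, 0); (2, 2, 0); (1, 1, 1); (0, 1, 0))


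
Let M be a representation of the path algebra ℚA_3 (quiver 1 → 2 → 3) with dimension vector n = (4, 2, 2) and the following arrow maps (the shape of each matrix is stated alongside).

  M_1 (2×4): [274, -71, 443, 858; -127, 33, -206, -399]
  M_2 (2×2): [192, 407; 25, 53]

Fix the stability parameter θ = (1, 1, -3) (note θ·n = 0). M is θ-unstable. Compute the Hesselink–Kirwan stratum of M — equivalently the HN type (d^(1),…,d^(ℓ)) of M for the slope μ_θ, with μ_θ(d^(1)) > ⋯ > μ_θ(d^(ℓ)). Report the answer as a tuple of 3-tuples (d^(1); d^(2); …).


Via rank(M_{q-1}∘⋯∘M_p): M ≅ I[1,1]^2, I[1,3]^2.
μ_θ-semistable layers: μ^(1)=1; μ^(2)=-1/3

((2, 0, 0); (2, 2, 2))


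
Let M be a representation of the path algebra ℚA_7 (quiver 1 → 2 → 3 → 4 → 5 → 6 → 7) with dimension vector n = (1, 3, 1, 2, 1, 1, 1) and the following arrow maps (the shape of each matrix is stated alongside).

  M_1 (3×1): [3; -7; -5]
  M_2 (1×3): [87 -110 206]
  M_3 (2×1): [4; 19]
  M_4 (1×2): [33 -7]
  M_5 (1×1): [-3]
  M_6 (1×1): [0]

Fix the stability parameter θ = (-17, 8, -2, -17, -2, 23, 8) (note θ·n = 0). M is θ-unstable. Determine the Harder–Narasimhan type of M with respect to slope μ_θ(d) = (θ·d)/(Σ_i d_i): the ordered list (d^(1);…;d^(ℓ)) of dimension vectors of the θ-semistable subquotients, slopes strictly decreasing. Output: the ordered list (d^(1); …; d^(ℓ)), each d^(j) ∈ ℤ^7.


Barcode: M ≅ I[1,6], I[2,2]^2, I[4,4], I[7,7]. HN layers by μ_θ (5 steps, strictly decreasing):
  μ^(1)=23; μ^(2)=8; μ^(3)=-2; μ^(4)=-11/3; μ^(5)=-17

((0, 0, 0, 0, 0, 1, 0); (0, 2, 0, 0, 0, 0, 1); (0, 0, 0, 0, 1, 0, 0); (0, 1, 1, 1, 0, 0, 0); (1, 0, 0, 1, 0, 0, 0))


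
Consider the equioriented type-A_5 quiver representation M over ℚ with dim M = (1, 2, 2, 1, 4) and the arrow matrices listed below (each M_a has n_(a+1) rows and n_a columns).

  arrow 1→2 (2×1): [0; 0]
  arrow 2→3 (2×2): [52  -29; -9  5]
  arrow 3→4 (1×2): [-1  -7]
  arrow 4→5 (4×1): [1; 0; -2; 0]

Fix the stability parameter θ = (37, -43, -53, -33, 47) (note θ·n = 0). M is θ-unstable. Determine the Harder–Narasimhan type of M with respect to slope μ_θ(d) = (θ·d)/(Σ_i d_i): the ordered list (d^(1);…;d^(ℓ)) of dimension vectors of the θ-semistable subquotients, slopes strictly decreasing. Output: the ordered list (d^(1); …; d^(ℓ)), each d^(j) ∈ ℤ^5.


Barcode: M ≅ I[1,1], I[2,3], I[2,5], I[5,5]^3. HN layers by μ_θ (4 steps, strictly decreasing):
  μ^(1)=47; μ^(2)=37; μ^(3)=-33; μ^(4)=-48

((0, 0, 0, 0, 4); (1, 0, 0, 0, 0); (0, 0, 0, 1, 0); (0, 2, 2, 0, 0))


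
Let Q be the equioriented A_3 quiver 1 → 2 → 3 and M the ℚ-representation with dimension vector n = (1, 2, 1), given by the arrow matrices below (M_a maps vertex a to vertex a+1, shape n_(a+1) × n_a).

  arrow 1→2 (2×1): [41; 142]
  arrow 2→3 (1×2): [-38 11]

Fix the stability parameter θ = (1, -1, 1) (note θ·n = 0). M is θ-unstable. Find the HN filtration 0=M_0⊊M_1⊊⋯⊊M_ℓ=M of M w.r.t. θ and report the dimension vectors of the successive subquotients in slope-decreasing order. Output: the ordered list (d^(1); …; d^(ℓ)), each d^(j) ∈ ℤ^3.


Interval decomposition of M: I[1,3], I[2,2].
HN type (ℓ=3): μ^(1)=1; μ^(2)=0; μ^(3)=-1

((0, 0, 1); (1, 1, 0); (0, 1, 0))


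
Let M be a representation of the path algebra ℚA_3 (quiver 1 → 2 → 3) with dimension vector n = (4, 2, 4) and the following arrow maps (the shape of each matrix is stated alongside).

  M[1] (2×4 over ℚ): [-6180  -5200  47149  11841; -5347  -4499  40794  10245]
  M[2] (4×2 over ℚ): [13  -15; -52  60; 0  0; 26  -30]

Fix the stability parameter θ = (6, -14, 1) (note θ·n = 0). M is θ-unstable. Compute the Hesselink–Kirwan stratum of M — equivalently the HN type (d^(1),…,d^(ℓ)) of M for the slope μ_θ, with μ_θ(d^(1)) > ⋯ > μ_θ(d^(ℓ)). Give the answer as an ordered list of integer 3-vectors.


Interval decomposition of M: I[1,1]^2, I[1,2], I[1,3], I[3,3]^3.
HN type (ℓ=3): μ^(1)=6; μ^(2)=1; μ^(3)=-4

((2, 0, 0); (0, 0, 4); (2, 2, 0))


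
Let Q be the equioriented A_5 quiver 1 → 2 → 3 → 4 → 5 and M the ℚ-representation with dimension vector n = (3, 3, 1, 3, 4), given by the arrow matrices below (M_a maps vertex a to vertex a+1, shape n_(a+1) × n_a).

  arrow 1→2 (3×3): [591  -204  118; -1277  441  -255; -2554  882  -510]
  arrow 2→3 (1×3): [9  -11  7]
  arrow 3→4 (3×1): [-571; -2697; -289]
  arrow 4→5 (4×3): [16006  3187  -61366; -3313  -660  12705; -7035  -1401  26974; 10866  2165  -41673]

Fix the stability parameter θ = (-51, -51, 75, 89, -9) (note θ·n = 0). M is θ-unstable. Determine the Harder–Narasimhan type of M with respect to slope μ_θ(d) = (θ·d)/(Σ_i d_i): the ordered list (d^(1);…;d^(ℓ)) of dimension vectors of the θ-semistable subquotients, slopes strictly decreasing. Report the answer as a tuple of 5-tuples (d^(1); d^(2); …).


Interval decomposition of M: I[1,1], I[1,2], I[1,5], I[2,2], I[4,5]^2, I[5,5].
HN type (ℓ=4): μ^(1)=155/3; μ^(2)=40; μ^(3)=-9; μ^(4)=-51

((0, 0, 1, 1, 1); (0, 0, 0, 2, 2); (0, 0, 0, 0, 1); (3, 3, 0, 0, 0))


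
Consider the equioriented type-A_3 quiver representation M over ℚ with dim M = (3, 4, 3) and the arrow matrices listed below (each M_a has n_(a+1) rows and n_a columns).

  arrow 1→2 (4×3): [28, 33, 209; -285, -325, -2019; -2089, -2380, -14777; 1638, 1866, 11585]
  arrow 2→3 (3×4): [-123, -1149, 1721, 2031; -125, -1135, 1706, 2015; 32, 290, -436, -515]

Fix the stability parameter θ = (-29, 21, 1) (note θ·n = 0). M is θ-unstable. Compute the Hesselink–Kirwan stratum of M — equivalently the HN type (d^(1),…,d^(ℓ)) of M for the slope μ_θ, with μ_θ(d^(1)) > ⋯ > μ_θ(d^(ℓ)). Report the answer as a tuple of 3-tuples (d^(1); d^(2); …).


Via rank(M_{q-1}∘⋯∘M_p): M ≅ I[1,3]^3, I[2,2].
μ_θ-semistable layers: μ^(1)=21; μ^(2)=11; μ^(3)=-29

((0, 1, 0); (0, 3, 3); (3, 0, 0))


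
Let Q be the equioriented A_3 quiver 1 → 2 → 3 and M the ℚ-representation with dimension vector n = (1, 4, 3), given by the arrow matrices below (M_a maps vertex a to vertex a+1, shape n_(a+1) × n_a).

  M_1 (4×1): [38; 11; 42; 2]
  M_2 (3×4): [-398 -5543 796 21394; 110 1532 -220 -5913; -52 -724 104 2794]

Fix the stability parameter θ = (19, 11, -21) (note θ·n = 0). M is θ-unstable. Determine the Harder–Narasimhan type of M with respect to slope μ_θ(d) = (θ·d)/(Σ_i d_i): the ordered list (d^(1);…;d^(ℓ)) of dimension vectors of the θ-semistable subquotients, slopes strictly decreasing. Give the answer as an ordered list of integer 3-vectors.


Interval decomposition of M: I[1,3], I[2,2]^2, I[2,3], I[3,3].
HN type (ℓ=4): μ^(1)=11; μ^(2)=3; μ^(3)=-5; μ^(4)=-21

((0, 2, 0); (1, 1, 1); (0, 1, 1); (0, 0, 1))


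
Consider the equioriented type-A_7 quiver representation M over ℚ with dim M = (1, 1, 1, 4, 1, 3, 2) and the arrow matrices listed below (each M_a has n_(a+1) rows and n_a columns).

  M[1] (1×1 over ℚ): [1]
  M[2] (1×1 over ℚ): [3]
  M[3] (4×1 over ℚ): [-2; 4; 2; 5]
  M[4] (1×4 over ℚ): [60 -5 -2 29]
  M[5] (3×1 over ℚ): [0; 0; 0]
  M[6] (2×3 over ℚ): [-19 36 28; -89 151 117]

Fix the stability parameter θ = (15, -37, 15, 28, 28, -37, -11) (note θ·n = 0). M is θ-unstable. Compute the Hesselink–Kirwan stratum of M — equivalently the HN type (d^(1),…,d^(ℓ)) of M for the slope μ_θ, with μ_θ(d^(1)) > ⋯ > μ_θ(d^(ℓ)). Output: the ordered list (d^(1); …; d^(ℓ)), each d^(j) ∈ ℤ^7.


Barcode: M ≅ I[1,5], I[4,4]^3, I[6,6], I[6,7]^2. HN layers by μ_θ (4 steps, strictly decreasing):
  μ^(1)=28; μ^(2)=15; μ^(3)=-11; μ^(4)=-37

((0, 0, 0, 4, 1, 0, 0); (0, 0, 1, 0, 0, 0, 0); (1, 1, 0, 0, 0, 0, 2); (0, 0, 0, 0, 0, 3, 0))


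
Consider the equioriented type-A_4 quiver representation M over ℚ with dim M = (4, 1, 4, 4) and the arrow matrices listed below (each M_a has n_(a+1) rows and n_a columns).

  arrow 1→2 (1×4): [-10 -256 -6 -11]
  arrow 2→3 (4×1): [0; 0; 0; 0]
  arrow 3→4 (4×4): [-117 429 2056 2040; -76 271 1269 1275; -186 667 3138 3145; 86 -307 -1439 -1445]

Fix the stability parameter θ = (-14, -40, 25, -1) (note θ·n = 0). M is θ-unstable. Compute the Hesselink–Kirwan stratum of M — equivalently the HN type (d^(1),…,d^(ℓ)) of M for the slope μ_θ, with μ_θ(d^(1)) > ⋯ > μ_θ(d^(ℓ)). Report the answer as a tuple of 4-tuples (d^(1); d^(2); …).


Via rank(M_{q-1}∘⋯∘M_p): M ≅ I[1,1]^3, I[1,2], I[3,3], I[3,4]^3, I[4,4].
μ_θ-semistable layers: μ^(1)=25; μ^(2)=12; μ^(3)=-1; μ^(4)=-14; μ^(5)=-27

((0, 0, 1, 0); (0, 0, 3, 3); (0, 0, 0, 1); (3, 0, 0, 0); (1, 1, 0, 0))


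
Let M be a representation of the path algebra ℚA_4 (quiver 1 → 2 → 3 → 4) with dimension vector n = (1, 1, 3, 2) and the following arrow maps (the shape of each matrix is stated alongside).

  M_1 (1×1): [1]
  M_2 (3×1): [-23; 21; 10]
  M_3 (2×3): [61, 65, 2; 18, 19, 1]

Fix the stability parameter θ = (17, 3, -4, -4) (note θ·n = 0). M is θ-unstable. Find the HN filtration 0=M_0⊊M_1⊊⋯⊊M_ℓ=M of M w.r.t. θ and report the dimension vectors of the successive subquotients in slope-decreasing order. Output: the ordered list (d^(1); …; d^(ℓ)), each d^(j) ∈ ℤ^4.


Barcode: M ≅ I[1,4], I[3,3], I[3,4]. HN layers by μ_θ (2 steps, strictly decreasing):
  μ^(1)=3; μ^(2)=-4

((1, 1, 1, 1); (0, 0, 2, 1))


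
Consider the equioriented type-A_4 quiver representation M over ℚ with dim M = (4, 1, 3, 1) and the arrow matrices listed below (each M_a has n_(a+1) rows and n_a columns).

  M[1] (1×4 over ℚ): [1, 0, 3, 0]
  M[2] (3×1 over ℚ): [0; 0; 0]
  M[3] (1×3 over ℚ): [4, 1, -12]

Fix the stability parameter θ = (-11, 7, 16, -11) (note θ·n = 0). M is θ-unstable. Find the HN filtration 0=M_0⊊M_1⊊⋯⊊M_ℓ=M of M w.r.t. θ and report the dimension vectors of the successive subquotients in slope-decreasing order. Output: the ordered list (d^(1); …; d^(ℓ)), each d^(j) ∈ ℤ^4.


Via rank(M_{q-1}∘⋯∘M_p): M ≅ I[1,1]^3, I[1,2], I[3,3]^2, I[3,4].
μ_θ-semistable layers: μ^(1)=16; μ^(2)=7; μ^(3)=5/2; μ^(4)=-11

((0, 0, 2, 0); (0, 1, 0, 0); (0, 0, 1, 1); (4, 0, 0, 0))


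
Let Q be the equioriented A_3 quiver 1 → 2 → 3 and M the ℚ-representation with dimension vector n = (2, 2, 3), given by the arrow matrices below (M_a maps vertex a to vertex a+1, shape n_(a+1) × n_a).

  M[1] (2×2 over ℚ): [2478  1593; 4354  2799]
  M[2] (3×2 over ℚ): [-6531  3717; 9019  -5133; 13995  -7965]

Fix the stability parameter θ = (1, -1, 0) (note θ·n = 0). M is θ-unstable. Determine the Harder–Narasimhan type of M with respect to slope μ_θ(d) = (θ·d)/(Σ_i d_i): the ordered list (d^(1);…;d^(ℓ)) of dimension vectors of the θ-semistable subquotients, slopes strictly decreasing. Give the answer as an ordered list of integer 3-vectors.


Barcode: M ≅ I[1,1], I[1,2], I[2,3], I[3,3]^2. HN layers by μ_θ (3 steps, strictly decreasing):
  μ^(1)=1; μ^(2)=0; μ^(3)=-1

((1, 0, 0); (1, 1, 3); (0, 1, 0))


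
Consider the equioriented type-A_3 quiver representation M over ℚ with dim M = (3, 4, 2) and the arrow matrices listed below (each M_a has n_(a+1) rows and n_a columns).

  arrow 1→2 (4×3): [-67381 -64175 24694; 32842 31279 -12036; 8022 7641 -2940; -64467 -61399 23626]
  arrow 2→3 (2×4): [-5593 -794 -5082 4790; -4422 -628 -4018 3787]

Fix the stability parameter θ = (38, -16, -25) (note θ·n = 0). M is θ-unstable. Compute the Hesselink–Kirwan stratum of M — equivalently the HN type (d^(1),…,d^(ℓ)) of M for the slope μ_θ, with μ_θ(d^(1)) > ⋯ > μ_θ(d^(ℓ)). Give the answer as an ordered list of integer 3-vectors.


Interval decomposition of M: I[1,1], I[1,2], I[1,3], I[2,2], I[2,3].
HN type (ℓ=5): μ^(1)=38; μ^(2)=11; μ^(3)=-1; μ^(4)=-16; μ^(5)=-41/2

((1, 0, 0); (1, 1, 0); (1, 1, 1); (0, 1, 0); (0, 1, 1))


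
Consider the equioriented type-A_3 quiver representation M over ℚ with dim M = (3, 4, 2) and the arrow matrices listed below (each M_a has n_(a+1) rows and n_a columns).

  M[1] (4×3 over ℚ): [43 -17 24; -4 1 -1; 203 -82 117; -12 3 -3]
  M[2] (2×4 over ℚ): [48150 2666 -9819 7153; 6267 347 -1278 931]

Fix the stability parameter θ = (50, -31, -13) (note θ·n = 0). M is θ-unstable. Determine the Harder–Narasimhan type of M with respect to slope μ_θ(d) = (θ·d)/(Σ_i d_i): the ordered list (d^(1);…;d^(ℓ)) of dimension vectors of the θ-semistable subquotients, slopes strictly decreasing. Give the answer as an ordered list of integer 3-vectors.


Interval decomposition of M: I[1,1], I[1,3]^2, I[2,2]^2.
HN type (ℓ=3): μ^(1)=50; μ^(2)=2; μ^(3)=-31

((1, 0, 0); (2, 2, 2); (0, 2, 0))


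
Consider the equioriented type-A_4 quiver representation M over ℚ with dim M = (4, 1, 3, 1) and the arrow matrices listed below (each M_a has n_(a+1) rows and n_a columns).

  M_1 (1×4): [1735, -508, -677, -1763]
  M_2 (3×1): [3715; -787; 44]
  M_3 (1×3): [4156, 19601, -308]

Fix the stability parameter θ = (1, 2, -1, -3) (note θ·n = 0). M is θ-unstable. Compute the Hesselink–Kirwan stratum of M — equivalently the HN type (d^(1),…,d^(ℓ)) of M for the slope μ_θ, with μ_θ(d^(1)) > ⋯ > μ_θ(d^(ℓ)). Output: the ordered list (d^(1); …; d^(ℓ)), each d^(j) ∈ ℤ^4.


Via rank(M_{q-1}∘⋯∘M_p): M ≅ I[1,1]^3, I[1,4], I[3,3]^2.
μ_θ-semistable layers: μ^(1)=1; μ^(2)=-1/4; μ^(3)=-1

((3, 0, 0, 0); (1, 1, 1, 1); (0, 0, 2, 0))


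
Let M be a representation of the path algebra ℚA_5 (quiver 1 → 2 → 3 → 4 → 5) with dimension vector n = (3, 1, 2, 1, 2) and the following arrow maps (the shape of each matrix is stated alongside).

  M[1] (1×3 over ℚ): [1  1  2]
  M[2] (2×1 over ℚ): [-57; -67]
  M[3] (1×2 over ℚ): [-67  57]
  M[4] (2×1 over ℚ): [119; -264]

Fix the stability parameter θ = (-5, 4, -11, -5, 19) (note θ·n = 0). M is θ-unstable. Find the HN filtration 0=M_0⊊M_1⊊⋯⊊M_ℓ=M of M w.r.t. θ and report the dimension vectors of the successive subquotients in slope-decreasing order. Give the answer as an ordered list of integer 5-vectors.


Interval decomposition of M: I[1,1]^2, I[1,3], I[3,5], I[5,5].
HN type (ℓ=4): μ^(1)=19; μ^(2)=-7/2; μ^(3)=-5; μ^(4)=-11

((0, 0, 0, 0, 2); (0, 1, 1, 0, 0); (3, 0, 0, 1, 0); (0, 0, 1, 0, 0))


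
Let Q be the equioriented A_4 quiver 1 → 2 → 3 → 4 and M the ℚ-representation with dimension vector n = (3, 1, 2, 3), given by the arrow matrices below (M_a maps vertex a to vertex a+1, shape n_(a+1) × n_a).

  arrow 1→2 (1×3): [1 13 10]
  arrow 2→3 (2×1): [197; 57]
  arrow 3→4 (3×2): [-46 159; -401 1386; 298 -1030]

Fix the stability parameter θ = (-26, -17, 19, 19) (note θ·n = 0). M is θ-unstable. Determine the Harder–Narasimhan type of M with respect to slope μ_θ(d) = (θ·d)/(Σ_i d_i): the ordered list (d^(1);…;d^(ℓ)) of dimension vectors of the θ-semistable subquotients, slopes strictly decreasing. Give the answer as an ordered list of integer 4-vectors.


Via rank(M_{q-1}∘⋯∘M_p): M ≅ I[1,1]^2, I[1,4], I[3,4], I[4,4].
μ_θ-semistable layers: μ^(1)=19; μ^(2)=-17; μ^(3)=-26

((0, 0, 2, 3); (0, 1, 0, 0); (3, 0, 0, 0))


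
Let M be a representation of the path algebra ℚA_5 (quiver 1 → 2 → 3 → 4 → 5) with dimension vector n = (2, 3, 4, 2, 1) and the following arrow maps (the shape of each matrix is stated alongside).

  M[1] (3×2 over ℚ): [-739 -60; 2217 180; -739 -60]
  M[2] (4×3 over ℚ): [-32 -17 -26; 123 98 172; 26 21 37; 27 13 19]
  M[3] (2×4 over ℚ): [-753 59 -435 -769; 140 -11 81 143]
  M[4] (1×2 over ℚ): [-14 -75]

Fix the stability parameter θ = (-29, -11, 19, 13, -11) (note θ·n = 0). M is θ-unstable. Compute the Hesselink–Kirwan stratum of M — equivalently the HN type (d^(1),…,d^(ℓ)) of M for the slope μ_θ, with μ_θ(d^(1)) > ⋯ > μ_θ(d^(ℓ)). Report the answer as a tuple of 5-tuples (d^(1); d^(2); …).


Interval decomposition of M: I[1,1], I[1,5], I[2,3], I[2,4], I[3,3].
HN type (ℓ=5): μ^(1)=19; μ^(2)=16; μ^(3)=7; μ^(4)=-11; μ^(5)=-29

((0, 0, 2, 0, 0); (0, 0, 1, 1, 0); (0, 0, 1, 1, 1); (0, 3, 0, 0, 0); (2, 0, 0, 0, 0))


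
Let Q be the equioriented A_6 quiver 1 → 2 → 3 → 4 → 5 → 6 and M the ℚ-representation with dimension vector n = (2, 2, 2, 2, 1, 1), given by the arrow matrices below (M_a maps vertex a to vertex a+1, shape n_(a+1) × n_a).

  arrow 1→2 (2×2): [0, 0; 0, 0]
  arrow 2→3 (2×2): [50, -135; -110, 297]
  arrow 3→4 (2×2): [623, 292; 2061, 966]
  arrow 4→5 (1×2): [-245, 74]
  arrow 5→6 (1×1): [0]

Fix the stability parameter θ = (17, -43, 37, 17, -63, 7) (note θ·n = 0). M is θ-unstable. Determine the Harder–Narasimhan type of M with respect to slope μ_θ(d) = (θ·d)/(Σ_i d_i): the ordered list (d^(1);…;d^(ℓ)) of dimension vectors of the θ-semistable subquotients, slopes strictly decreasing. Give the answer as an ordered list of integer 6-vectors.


Interval decomposition of M: I[1,1]^2, I[2,2], I[2,5], I[3,4], I[6,6].
HN type (ℓ=5): μ^(1)=27; μ^(2)=17; μ^(3)=7; μ^(4)=-3; μ^(5)=-43

((0, 0, 1, 1, 0, 0); (2, 0, 0, 0, 0, 0); (0, 0, 0, 0, 0, 1); (0, 0, 1, 1, 1, 0); (0, 2, 0, 0, 0, 0))
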